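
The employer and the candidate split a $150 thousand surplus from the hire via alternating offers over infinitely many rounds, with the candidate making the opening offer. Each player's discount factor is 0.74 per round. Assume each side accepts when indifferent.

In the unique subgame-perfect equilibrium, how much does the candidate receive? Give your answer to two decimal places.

When the candidate proposes, the employer accepts any offer worth at least 0.74 times what the employer would get by proposing next round; and vice versa.
This gives x = 150 − 0.74y and y = 150 − 0.74x, where x and y are each side's share when it proposes.
Hence (1 − 0.74·0.74)x = 150(1 − 0.74), i.e. 0.4524·x = 39.
x ≈ 86.2069; the employer's share is 150 − x ≈ 63.7931.

86.21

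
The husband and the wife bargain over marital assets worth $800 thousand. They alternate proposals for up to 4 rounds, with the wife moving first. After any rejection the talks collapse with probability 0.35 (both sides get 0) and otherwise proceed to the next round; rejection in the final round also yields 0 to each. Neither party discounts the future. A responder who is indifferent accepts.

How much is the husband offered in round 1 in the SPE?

Round 4 (the husband proposes): the wife will accept anything ≥ 0, so the husband offers 0 and keeps 800.
Round 3 (the wife proposes): rejecting gives the husband an expected 0.65 × 800 = 520; the wife offers that and keeps 280.
Round 2 (the husband proposes): rejecting gives the wife an expected 0.65 × 280 = 182, so the husband offers 182, keeping 618.
Round 1 (the wife proposes): rejecting gives the husband an expected 0.65 × 618 = 401.7, so the wife offers 401.7, keeping 398.3.

401.7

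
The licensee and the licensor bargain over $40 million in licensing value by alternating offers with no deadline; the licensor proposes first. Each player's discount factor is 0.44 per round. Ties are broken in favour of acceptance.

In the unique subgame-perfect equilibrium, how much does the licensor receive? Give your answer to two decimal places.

When the licensor proposes, the licensee accepts any offer worth at least 0.44 times what the licensee would get by proposing next round; and vice versa.
This gives x = 40 − 0.44y and y = 40 − 0.44x, where x and y are each side's share when it proposes.
Hence (1 − 0.44·0.44)x = 40(1 − 0.44), i.e. 0.8064·x = 22.4.
x ≈ 27.7778; the licensee's share is 40 − x ≈ 12.2222.

27.78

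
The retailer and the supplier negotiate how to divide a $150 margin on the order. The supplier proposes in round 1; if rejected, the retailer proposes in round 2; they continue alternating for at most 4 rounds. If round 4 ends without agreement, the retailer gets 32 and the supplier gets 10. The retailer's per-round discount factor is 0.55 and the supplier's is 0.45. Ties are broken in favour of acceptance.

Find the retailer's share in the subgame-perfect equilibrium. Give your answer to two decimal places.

64.43

Solve by backward induction from round 4.
Round 4 (the retailer proposes): the supplier gets 10 if talks fail, so the retailer offers 10 and keeps 140.
Round 3 (the supplier proposes): the retailer can get 140 next round, worth 0.55 × 140 = 77 now, so the supplier offers 77, keeping 73.
Round 2 (the retailer proposes): the supplier can get 73 next round, worth 0.45 × 73 = 32.85 now, so the retailer offers 32.85, keeping 117.15.
Round 1 (the supplier proposes): the retailer can get 117.15 next round, worth 0.55 × 117.15 = 64.4325 now, so the supplier offers 64.4325, keeping 85.5675.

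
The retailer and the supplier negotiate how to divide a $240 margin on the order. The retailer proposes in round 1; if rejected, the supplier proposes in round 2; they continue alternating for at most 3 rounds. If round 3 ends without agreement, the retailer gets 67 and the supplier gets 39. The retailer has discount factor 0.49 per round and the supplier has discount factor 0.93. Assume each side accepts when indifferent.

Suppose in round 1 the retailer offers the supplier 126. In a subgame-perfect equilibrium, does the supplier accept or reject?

Work out the supplier's continuation value if the offer is rejected.
Round 3 (the retailer proposes): the supplier gets 39 if talks fail, so the retailer offers 39 and keeps 201.
Round 2 (the supplier proposes): the retailer can get 201 next round, worth 0.49 × 201 = 98.49 now. The supplier offers 98.49 and keeps 240 − 98.49 = 141.51.
So by rejecting in round 1, the supplier gets 141.51 next round, worth 0.93 × 141.51 = 131.6043 now.
Offer 126 < 131.6043, so the supplier rejects.

Reject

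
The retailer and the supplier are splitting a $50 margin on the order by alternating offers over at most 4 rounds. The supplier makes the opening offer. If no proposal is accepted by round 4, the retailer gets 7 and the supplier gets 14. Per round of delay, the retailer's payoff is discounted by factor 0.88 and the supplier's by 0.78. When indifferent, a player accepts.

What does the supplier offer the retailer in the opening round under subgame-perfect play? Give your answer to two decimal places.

31.43

Round 4 (the retailer proposes): the supplier gets 14 if talks fail, so the retailer offers 14 and keeps 36.
Round 3 (the supplier proposes): the retailer can get 36 next round, worth 0.88 × 36 = 31.68 now. The supplier offers 31.68 and keeps 50 − 31.68 = 18.32.
Round 2 (the retailer proposes): the supplier can get 18.32 next round, worth 0.78 × 18.32 = 14.2896 now, so the retailer offers 14.2896, keeping 35.7104.
Round 1 (the supplier proposes): the retailer can get 35.7104 next round, worth 0.88 × 35.7104 = 31.425152 now. The supplier offers 31.425152 and keeps 50 − 31.425152 = 18.574848.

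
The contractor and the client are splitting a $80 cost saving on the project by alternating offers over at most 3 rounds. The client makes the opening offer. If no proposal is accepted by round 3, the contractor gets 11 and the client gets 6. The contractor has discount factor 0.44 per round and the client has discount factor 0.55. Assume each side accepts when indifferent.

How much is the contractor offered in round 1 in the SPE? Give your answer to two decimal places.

Round 3 (the client proposes): the contractor gets 11 if talks fail, so the client offers 11 and keeps 69.
Round 2 (the contractor proposes): the client can get 69 next round, worth 0.55 × 69 = 37.95 now, so the contractor offers 37.95, keeping 42.05.
Round 1 (the client proposes): the contractor can get 42.05 next round, worth 0.44 × 42.05 = 18.502 now; the client offers that and keeps 61.498.

18.50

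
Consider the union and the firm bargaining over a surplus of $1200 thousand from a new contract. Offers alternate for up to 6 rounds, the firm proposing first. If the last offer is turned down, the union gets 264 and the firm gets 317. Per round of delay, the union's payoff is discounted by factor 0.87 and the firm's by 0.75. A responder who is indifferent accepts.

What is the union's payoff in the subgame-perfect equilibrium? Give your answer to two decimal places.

By backward induction:
Round 6 (the union proposes): the firm gets 317 if talks fail, so the union offers 317 and keeps 883.
Round 5 (the firm proposes): the union can get 883 next round, worth 0.87 × 883 = 768.21 now, so the firm offers 768.21, keeping 431.79.
Round 4 (the union proposes): the firm can get 431.79 next round, worth 0.75 × 431.79 = 323.8425 now; the union offers that and keeps 876.1575.
Round 3 (the firm proposes): the union can get 876.1575 next round, worth 0.87 × 876.1575 = 762.257025 now; the firm offers that and keeps 437.742975.
Round 2 (the union proposes): the firm can get 437.742975 next round, worth 0.75 × 437.742975 = 328.30723125 now, so the union offers 328.30723125, keeping 871.69276875.
Round 1 (the firm proposes): the union can get 871.69276875 next round, worth 0.87 × 871.69276875 = 758.3727088125 now, so the firm offers 758.3727088125, keeping 441.6272911875.

758.37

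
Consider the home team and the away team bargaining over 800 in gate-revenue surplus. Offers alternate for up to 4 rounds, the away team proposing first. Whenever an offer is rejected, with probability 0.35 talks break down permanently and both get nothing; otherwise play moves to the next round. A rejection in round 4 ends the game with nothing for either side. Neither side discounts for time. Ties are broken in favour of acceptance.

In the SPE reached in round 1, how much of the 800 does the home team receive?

By backward induction:
Round 4 (the home team proposes): the away team will accept anything ≥ 0, so the home team offers 0 and keeps 800.
Round 3 (the away team proposes): rejecting gives the home team an expected 0.65 × 800 = 520; the away team offers that and keeps 280.
Round 2 (the home team proposes): rejecting gives the away team an expected 0.65 × 280 = 182; the home team offers that and keeps 618.
Round 1 (the away team proposes): rejecting gives the home team an expected 0.65 × 618 = 401.7; the away team offers that and keeps 398.3.

401.7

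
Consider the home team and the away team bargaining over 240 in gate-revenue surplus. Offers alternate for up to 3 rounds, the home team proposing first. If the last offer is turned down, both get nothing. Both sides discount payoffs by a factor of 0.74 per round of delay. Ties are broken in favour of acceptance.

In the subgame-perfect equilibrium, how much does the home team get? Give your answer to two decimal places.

Round 3 (the home team proposes): the away team will accept anything ≥ 0, so the home team offers 0 and keeps 240.
Round 2 (the away team proposes): the home team can get 240 next round, worth 0.74 × 240 = 177.6 now, so the away team offers 177.6, keeping 62.4.
Round 1 (the home team proposes): the away team can get 62.4 next round, worth 0.74 × 62.4 = 46.176 now. The home team offers 46.176 and keeps 240 − 46.176 = 193.824.

193.82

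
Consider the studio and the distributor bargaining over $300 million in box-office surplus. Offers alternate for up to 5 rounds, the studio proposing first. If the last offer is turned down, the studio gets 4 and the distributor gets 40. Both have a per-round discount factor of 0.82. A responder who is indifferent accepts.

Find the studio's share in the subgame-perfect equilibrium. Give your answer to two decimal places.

Solve by backward induction from round 5.
Round 5 (the studio proposes): the distributor gets 40 if talks fail, so the studio offers 40 and keeps 260.
Round 4 (the distributor proposes): the studio can get 260 next round, worth 0.82 × 260 = 213.2 now; the distributor offers that and keeps 86.8.
Round 3 (the studio proposes): the distributor can get 86.8 next round, worth 0.82 × 86.8 = 71.176 now. The studio offers 71.176 and keeps 300 − 71.176 = 228.824.
Round 2 (the distributor proposes): the studio can get 228.824 next round, worth 0.82 × 228.824 = 187.63568 now, so the distributor offers 187.63568, keeping 112.36432.
Round 1 (the studio proposes): the distributor can get 112.36432 next round, worth 0.82 × 112.36432 = 92.1387424 now, so the studio offers 92.1387424, keeping 207.8612576.

207.86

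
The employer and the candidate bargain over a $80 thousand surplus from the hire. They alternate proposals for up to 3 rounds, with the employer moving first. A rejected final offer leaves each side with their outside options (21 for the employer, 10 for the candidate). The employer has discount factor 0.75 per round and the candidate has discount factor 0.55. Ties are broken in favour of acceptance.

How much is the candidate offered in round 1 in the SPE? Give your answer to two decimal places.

15.13

Solve by backward induction from round 3.
Round 3 (the employer proposes): the candidate gets 10 if talks fail, so the employer offers 10 and keeps 70.
Round 2 (the candidate proposes): the employer can get 70 next round, worth 0.75 × 70 = 52.5 now. The candidate offers 52.5 and keeps 80 − 52.5 = 27.5.
Round 1 (the employer proposes): the candidate can get 27.5 next round, worth 0.55 × 27.5 = 15.125 now. The employer offers 15.125 and keeps 80 − 15.125 = 64.875.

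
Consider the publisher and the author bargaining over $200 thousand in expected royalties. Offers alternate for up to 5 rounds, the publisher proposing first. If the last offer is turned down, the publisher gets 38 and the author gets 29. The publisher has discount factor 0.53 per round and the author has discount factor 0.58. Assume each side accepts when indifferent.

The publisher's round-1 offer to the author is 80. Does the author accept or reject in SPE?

Accept

Work out the author's continuation value if the offer is rejected.
Round 5 (the publisher proposes): the author gets 29 if talks fail, so the publisher offers 29 and keeps 171.
Round 4 (the author proposes): the publisher can get 171 next round, worth 0.53 × 171 = 90.63 now; the author offers that and keeps 109.37.
Round 3 (the publisher proposes): the author can get 109.37 next round, worth 0.58 × 109.37 = 63.4346 now. The publisher offers 63.4346 and keeps 200 − 63.4346 = 136.5654.
Round 2 (the author proposes): the publisher can get 136.5654 next round, worth 0.53 × 136.5654 = 72.379662 now, so the author offers 72.379662, keeping 127.620338.
So by rejecting in round 1, the author gets 127.620338 next round, worth 0.58 × 127.620338 = 74.01979604 now.
Offer 80 ≥ 74.01979604, so the author accepts.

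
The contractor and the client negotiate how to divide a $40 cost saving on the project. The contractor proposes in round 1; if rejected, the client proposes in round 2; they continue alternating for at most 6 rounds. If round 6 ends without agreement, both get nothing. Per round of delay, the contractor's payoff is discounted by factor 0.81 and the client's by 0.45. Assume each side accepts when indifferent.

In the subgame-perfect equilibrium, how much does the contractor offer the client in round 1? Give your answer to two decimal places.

7.06

Round 6 (the client proposes): rejection yields 0 for the contractor; the client offers 0 and keeps 40.
Round 5 (the contractor proposes): the client can get 40 next round, worth 0.45 × 40 = 18 now; the contractor offers that and keeps 22.
Round 4 (the client proposes): the contractor can get 22 next round, worth 0.81 × 22 = 17.82 now. The client offers 17.82 and keeps 40 − 17.82 = 22.18.
Round 3 (the contractor proposes): the client can get 22.18 next round, worth 0.45 × 22.18 = 9.981 now; the contractor offers that and keeps 30.019.
Round 2 (the client proposes): the contractor can get 30.019 next round, worth 0.81 × 30.019 = 24.31539 now; the client offers that and keeps 15.68461.
Round 1 (the contractor proposes): the client can get 15.68461 next round, worth 0.45 × 15.68461 = 7.0580745 now; the contractor offers that and keeps 32.9419255.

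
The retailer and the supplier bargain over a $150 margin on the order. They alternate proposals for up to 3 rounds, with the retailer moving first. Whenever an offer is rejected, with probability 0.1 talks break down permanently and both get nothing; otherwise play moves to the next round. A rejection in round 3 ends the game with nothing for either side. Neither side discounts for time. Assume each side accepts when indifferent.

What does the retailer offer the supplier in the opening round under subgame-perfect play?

By backward induction:
Round 3 (the retailer proposes): the supplier will accept anything ≥ 0, so the retailer offers 0 and keeps 150.
Round 2 (the supplier proposes): rejecting gives the retailer an expected 0.9 × 150 = 135, so the supplier offers 135, keeping 15.
Round 1 (the retailer proposes): rejecting gives the supplier an expected 0.9 × 15 = 13.5; the retailer offers that and keeps 136.5.

13.5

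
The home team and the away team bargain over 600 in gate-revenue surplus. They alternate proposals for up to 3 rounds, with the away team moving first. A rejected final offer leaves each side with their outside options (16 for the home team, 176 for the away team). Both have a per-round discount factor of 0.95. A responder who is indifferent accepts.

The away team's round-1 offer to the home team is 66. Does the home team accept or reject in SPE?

Accept

Round 3 (the away team proposes): the home team gets 16 if talks fail, so the away team offers 16 and keeps 584.
Round 2 (the home team proposes): the away team can get 584 next round, worth 0.95 × 584 = 554.8 now. The home team offers 554.8 and keeps 600 − 554.8 = 45.2.
So by rejecting in round 1, the home team gets 45.2 next round, worth 0.95 × 45.2 = 42.94 now.
Offer 66 ≥ 42.94, so the home team accepts.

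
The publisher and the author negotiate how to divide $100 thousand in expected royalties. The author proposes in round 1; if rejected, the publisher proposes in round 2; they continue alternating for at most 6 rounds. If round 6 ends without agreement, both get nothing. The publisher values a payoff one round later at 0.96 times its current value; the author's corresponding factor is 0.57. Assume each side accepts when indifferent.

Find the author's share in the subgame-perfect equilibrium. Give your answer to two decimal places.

Round 6 (the publisher proposes): rejection yields 0 for the author; the publisher offers 0 and keeps 100.
Round 5 (the author proposes): the publisher can get 100 next round, worth 0.96 × 100 = 96 now, so the author offers 96, keeping 4.
Round 4 (the publisher proposes): the author can get 4 next round, worth 0.57 × 4 = 2.28 now, so the publisher offers 2.28, keeping 97.72.
Round 3 (the author proposes): the publisher can get 97.72 next round, worth 0.96 × 97.72 = 93.8112 now; the author offers that and keeps 6.1888.
Round 2 (the publisher proposes): the author can get 6.1888 next round, worth 0.57 × 6.1888 = 3.527616 now; the publisher offers that and keeps 96.472384.
Round 1 (the author proposes): the publisher can get 96.472384 next round, worth 0.96 × 96.472384 = 92.61348864 now, so the author offers 92.61348864, keeping 7.38651136.

7.39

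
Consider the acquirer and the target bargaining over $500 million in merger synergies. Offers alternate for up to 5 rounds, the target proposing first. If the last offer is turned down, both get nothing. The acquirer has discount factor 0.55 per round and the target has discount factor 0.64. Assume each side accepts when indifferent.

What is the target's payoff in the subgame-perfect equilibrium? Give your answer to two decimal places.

366.15

Work backward from the last round.
Round 5 (the target proposes): the acquirer will accept anything ≥ 0, so the target offers 0 and keeps 500.
Round 4 (the acquirer proposes): the target can get 500 next round, worth 0.64 × 500 = 320 now. The acquirer offers 320 and keeps 500 − 320 = 180.
Round 3 (the target proposes): the acquirer can get 180 next round, worth 0.55 × 180 = 99 now; the target offers that and keeps 401.
Round 2 (the acquirer proposes): the target can get 401 next round, worth 0.64 × 401 = 256.64 now. The acquirer offers 256.64 and keeps 500 − 256.64 = 243.36.
Round 1 (the target proposes): the acquirer can get 243.36 next round, worth 0.55 × 243.36 = 133.848 now. The target offers 133.848 and keeps 500 − 133.848 = 366.152.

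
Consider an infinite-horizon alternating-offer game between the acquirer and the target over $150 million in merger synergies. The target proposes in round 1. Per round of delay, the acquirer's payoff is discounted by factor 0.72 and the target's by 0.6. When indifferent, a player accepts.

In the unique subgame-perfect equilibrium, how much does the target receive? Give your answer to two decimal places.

73.94

When the target proposes, the acquirer accepts any offer worth at least 0.72 times what the acquirer would get by proposing next round; and vice versa.
This gives x = 150 − 0.72y and y = 150 − 0.6x, where x and y are each side's share when it proposes.
Hence (1 − 0.72·0.6)x = 150(1 − 0.72), i.e. 0.568·x = 42.
x ≈ 73.9437; the acquirer's share is 150 − x ≈ 76.0563.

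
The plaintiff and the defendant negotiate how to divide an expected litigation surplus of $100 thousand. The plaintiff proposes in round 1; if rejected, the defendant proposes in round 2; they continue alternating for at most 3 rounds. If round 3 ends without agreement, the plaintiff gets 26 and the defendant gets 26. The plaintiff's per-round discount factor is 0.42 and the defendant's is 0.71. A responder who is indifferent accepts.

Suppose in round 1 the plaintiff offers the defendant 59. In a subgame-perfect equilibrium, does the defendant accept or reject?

Round 3 (the plaintiff proposes): the defendant gets 26 if talks fail, so the plaintiff offers 26 and keeps 74.
Round 2 (the defendant proposes): the plaintiff can get 74 next round, worth 0.42 × 74 = 31.08 now. The defendant offers 31.08 and keeps 100 − 31.08 = 68.92.
So by rejecting in round 1, the defendant gets 68.92 next round, worth 0.71 × 68.92 = 48.9332 now.
Offer 59 ≥ 48.9332, so the defendant accepts.

Accept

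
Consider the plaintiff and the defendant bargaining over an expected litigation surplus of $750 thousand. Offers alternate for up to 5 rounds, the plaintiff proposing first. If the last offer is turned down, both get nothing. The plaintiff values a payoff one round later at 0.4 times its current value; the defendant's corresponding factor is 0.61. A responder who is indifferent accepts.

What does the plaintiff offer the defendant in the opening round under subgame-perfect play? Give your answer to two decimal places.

Round 5 (the plaintiff proposes): rejection yields 0 for the defendant; the plaintiff offers 0 and keeps 750.
Round 4 (the defendant proposes): the plaintiff can get 750 next round, worth 0.4 × 750 = 300 now, so the defendant offers 300, keeping 450.
Round 3 (the plaintiff proposes): the defendant can get 450 next round, worth 0.61 × 450 = 274.5 now; the plaintiff offers that and keeps 475.5.
Round 2 (the defendant proposes): the plaintiff can get 475.5 next round, worth 0.4 × 475.5 = 190.2 now; the defendant offers that and keeps 559.8.
Round 1 (the plaintiff proposes): the defendant can get 559.8 next round, worth 0.61 × 559.8 = 341.478 now. The plaintiff offers 341.478 and keeps 750 − 341.478 = 408.522.

341.48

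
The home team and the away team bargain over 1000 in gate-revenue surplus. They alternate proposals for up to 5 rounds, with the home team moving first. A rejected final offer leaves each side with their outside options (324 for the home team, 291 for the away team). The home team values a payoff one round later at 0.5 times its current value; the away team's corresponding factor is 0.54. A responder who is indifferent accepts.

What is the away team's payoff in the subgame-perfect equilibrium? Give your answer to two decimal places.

By backward induction:
Round 5 (the home team proposes): the away team gets 291 if talks fail, so the home team offers 291 and keeps 709.
Round 4 (the away team proposes): the home team can get 709 next round, worth 0.5 × 709 = 354.5 now, so the away team offers 354.5, keeping 645.5.
Round 3 (the home team proposes): the away team can get 645.5 next round, worth 0.54 × 645.5 = 348.57 now, so the home team offers 348.57, keeping 651.43.
Round 2 (the away team proposes): the home team can get 651.43 next round, worth 0.5 × 651.43 = 325.715 now, so the away team offers 325.715, keeping 674.285.
Round 1 (the home team proposes): the away team can get 674.285 next round, worth 0.54 × 674.285 = 364.1139 now, so the home team offers 364.1139, keeping 635.8861.

364.11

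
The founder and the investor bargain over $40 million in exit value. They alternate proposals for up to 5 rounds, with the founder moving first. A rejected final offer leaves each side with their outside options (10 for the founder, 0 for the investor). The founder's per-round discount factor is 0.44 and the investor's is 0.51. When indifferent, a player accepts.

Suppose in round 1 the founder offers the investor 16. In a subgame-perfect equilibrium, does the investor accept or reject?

Round 5 (the founder proposes): the investor will accept anything ≥ 0, so the founder offers 0 and keeps 40.
Round 4 (the investor proposes): the founder can get 40 next round, worth 0.44 × 40 = 17.6 now; the investor offers that and keeps 22.4.
Round 3 (the founder proposes): the investor can get 22.4 next round, worth 0.51 × 22.4 = 11.424 now; the founder offers that and keeps 28.576.
Round 2 (the investor proposes): the founder can get 28.576 next round, worth 0.44 × 28.576 = 12.57344 now; the investor offers that and keeps 27.42656.
So by rejecting in round 1, the investor gets 27.42656 next round, worth 0.51 × 27.42656 = 13.9875456 now.
Offer 16 ≥ 13.9875456, so the investor accepts.

Accept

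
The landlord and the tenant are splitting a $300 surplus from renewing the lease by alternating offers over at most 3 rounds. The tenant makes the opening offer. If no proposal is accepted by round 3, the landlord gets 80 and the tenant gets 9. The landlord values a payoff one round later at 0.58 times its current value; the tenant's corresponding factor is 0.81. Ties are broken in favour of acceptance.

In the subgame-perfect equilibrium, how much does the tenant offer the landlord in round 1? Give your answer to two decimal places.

70.64

Round 3 (the tenant proposes): the landlord gets 80 if talks fail, so the tenant offers 80 and keeps 220.
Round 2 (the landlord proposes): the tenant can get 220 next round, worth 0.81 × 220 = 178.2 now, so the landlord offers 178.2, keeping 121.8.
Round 1 (the tenant proposes): the landlord can get 121.8 next round, worth 0.58 × 121.8 = 70.644 now, so the tenant offers 70.644, keeping 229.356.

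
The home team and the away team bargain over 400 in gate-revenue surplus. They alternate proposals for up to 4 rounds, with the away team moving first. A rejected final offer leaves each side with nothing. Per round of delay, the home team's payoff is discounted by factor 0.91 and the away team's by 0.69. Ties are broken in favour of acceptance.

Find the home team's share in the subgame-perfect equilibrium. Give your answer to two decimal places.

341.40

Round 4 (the home team proposes): rejection yields 0 for the away team; the home team offers 0 and keeps 400.
Round 3 (the away team proposes): the home team can get 400 next round, worth 0.91 × 400 = 364 now. The away team offers 364 and keeps 400 − 364 = 36.
Round 2 (the home team proposes): the away team can get 36 next round, worth 0.69 × 36 = 24.84 now, so the home team offers 24.84, keeping 375.16.
Round 1 (the away team proposes): the home team can get 375.16 next round, worth 0.91 × 375.16 = 341.3956 now, so the away team offers 341.3956, keeping 58.6044.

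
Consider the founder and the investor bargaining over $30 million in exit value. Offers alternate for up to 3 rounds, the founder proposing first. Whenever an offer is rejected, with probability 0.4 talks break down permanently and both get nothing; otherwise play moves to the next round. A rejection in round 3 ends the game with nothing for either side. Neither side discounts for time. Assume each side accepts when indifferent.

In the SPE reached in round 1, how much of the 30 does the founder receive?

By backward induction:
Round 3 (the founder proposes): the investor will accept anything ≥ 0, so the founder offers 0 and keeps 30.
Round 2 (the investor proposes): rejecting gives the founder an expected 0.6 × 30 = 18, so the investor offers 18, keeping 12.
Round 1 (the founder proposes): rejecting gives the investor an expected 0.6 × 12 = 7.2, so the founder offers 7.2, keeping 22.8.

22.8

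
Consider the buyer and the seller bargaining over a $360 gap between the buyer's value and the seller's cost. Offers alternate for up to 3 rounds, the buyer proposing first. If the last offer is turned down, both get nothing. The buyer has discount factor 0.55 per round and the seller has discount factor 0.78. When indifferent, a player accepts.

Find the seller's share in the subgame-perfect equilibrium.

126.36

Round 3 (the buyer proposes): the seller will accept anything ≥ 0, so the buyer offers 0 and keeps 360.
Round 2 (the seller proposes): the buyer can get 360 next round, worth 0.55 × 360 = 198 now, so the seller offers 198, keeping 162.
Round 1 (the buyer proposes): the seller can get 162 next round, worth 0.78 × 162 = 126.36 now. The buyer offers 126.36 and keeps 360 − 126.36 = 233.64.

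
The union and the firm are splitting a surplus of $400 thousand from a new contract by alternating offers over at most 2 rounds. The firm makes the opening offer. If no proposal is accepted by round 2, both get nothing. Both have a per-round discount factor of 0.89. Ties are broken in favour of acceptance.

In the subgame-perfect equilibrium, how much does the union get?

Work backward from the last round.
Round 2 (the union proposes): the firm will accept anything ≥ 0, so the union offers 0 and keeps 400.
Round 1 (the firm proposes): the union can get 400 next round, worth 0.89 × 400 = 356 now. The firm offers 356 and keeps 400 − 356 = 44.

356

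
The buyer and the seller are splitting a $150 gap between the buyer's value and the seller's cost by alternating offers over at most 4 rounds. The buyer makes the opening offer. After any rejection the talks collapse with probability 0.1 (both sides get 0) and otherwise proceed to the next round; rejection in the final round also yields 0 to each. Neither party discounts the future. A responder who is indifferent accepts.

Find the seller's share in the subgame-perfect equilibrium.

Round 4 (the seller proposes): rejection yields 0 for the buyer; the seller offers 0 and keeps 150.
Round 3 (the buyer proposes): rejecting gives the seller an expected 0.9 × 150 = 135; the buyer offers that and keeps 15.
Round 2 (the seller proposes): rejecting gives the buyer an expected 0.9 × 15 = 13.5; the seller offers that and keeps 136.5.
Round 1 (the buyer proposes): rejecting gives the seller an expected 0.9 × 136.5 = 122.85; the buyer offers that and keeps 27.15.

122.85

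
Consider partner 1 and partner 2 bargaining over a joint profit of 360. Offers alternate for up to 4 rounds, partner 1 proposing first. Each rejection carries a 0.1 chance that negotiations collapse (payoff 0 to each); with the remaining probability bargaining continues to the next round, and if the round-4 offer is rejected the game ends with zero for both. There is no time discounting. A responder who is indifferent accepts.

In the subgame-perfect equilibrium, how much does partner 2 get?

Round 4 (partner 2 proposes): rejection yields 0 for partner 1; partner 2 offers 0 and keeps 360.
Round 3 (partner 1 proposes): rejecting gives partner 2 an expected 0.9 × 360 = 324, so partner 1 offers 324, keeping 36.
Round 2 (partner 2 proposes): rejecting gives partner 1 an expected 0.9 × 36 = 32.4; partner 2 offers that and keeps 327.6.
Round 1 (partner 1 proposes): rejecting gives partner 2 an expected 0.9 × 327.6 = 294.84; partner 1 offers that and keeps 65.16.

294.84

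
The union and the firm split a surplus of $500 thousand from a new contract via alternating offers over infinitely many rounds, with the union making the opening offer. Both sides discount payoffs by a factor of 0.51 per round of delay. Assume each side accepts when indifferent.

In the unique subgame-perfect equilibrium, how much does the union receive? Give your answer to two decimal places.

When the union proposes, the firm accepts any offer worth at least 0.51 times what the firm would get by proposing next round; and vice versa.
This gives x = 500 − 0.51y and y = 500 − 0.51x, where x and y are each side's share when it proposes.
Hence (1 − 0.51·0.51)x = 500(1 − 0.51), i.e. 0.7399·x = 245.
x ≈ 331.1258; the firm's share is 500 − x ≈ 168.8742.

331.13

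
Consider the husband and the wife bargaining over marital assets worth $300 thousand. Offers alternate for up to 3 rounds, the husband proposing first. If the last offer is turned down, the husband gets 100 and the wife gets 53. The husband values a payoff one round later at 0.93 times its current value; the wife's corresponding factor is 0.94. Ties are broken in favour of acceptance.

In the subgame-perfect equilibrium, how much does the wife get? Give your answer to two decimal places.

Work backward from the last round.
Round 3 (the husband proposes): the wife gets 53 if talks fail, so the husband offers 53 and keeps 247.
Round 2 (the wife proposes): the husband can get 247 next round, worth 0.93 × 247 = 229.71 now, so the wife offers 229.71, keeping 70.29.
Round 1 (the husband proposes): the wife can get 70.29 next round, worth 0.94 × 70.29 = 66.0726 now; the husband offers that and keeps 233.9274.

66.07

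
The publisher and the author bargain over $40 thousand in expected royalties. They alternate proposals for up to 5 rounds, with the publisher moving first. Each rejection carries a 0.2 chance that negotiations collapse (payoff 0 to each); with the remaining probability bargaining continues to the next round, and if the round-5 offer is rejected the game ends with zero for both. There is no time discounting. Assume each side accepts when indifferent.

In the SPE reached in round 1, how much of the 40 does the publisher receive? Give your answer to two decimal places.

29.50

Round 5 (the publisher proposes): the author will accept anything ≥ 0, so the publisher offers 0 and keeps 40.
Round 4 (the author proposes): rejecting gives the publisher an expected 0.8 × 40 = 32. The author offers 32 and keeps 40 − 32 = 8.
Round 3 (the publisher proposes): rejecting gives the author an expected 0.8 × 8 = 6.4; the publisher offers that and keeps 33.6.
Round 2 (the author proposes): rejecting gives the publisher an expected 0.8 × 33.6 = 26.88. The author offers 26.88 and keeps 40 − 26.88 = 13.12.
Round 1 (the publisher proposes): rejecting gives the author an expected 0.8 × 13.12 = 10.496; the publisher offers that and keeps 29.504.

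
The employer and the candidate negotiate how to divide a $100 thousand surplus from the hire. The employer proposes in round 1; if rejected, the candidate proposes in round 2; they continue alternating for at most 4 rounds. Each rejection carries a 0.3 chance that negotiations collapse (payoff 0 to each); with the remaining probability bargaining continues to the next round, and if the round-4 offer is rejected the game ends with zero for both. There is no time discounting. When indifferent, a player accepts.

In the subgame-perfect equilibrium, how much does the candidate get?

55.3

Round 4 (the candidate proposes): the employer will accept anything ≥ 0, so the candidate offers 0 and keeps 100.
Round 3 (the employer proposes): rejecting gives the candidate an expected 0.7 × 100 = 70. The employer offers 70 and keeps 100 − 70 = 30.
Round 2 (the candidate proposes): rejecting gives the employer an expected 0.7 × 30 = 21. The candidate offers 21 and keeps 100 − 21 = 79.
Round 1 (the employer proposes): rejecting gives the candidate an expected 0.7 × 79 = 55.3, so the employer offers 55.3, keeping 44.7.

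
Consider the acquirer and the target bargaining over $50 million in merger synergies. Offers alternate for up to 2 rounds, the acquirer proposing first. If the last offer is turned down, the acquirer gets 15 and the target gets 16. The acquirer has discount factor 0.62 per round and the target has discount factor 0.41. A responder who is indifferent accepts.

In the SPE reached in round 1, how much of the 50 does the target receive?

Round 2 (the target proposes): the acquirer gets 15 if talks fail, so the target offers 15 and keeps 35.
Round 1 (the acquirer proposes): the target can get 35 next round, worth 0.41 × 35 = 14.35 now, so the acquirer offers 14.35, keeping 35.65.

14.35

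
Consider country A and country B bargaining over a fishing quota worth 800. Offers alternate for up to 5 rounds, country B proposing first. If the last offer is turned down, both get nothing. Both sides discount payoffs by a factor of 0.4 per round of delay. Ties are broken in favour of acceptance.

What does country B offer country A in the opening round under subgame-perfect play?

By backward induction:
Round 5 (country B proposes): country A will accept anything ≥ 0, so country B offers 0 and keeps 800.
Round 4 (country A proposes): country B can get 800 next round, worth 0.4 × 800 = 320 now; country A offers that and keeps 480.
Round 3 (country B proposes): country A can get 480 next round, worth 0.4 × 480 = 192 now. Country B offers 192 and keeps 800 − 192 = 608.
Round 2 (country A proposes): country B can get 608 next round, worth 0.4 × 608 = 243.2 now; country A offers that and keeps 556.8.
Round 1 (country B proposes): country A can get 556.8 next round, worth 0.4 × 556.8 = 222.72 now, so country B offers 222.72, keeping 577.28.

222.72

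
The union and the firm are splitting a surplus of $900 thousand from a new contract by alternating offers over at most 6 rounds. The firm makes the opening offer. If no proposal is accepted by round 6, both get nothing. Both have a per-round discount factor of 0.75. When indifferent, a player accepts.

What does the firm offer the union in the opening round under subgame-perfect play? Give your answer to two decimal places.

Round 6 (the union proposes): rejection yields 0 for the firm; the union offers 0 and keeps 900.
Round 5 (the firm proposes): the union can get 900 next round, worth 0.75 × 900 = 675 now, so the firm offers 675, keeping 225.
Round 4 (the union proposes): the firm can get 225 next round, worth 0.75 × 225 = 168.75 now; the union offers that and keeps 731.25.
Round 3 (the firm proposes): the union can get 731.25 next round, worth 0.75 × 731.25 = 548.4375 now; the firm offers that and keeps 351.5625.
Round 2 (the union proposes): the firm can get 351.5625 next round, worth 0.75 × 351.5625 = 263.671875 now; the union offers that and keeps 636.328125.
Round 1 (the firm proposes): the union can get 636.328125 next round, worth 0.75 × 636.328125 = 477.24609375 now; the firm offers that and keeps 422.75390625.

477.25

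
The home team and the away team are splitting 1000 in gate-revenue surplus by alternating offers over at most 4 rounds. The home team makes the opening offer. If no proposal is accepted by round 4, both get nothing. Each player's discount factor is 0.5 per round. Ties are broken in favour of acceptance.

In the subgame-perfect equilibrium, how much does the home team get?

625

Round 4 (the away team proposes): the home team will accept anything ≥ 0, so the away team offers 0 and keeps 1000.
Round 3 (the home team proposes): the away team can get 1000 next round, worth 0.5 × 1000 = 500 now. The home team offers 500 and keeps 1000 − 500 = 500.
Round 2 (the away team proposes): the home team can get 500 next round, worth 0.5 × 500 = 250 now, so the away team offers 250, keeping 750.
Round 1 (the home team proposes): the away team can get 750 next round, worth 0.5 × 750 = 375 now. The home team offers 375 and keeps 1000 − 375 = 625.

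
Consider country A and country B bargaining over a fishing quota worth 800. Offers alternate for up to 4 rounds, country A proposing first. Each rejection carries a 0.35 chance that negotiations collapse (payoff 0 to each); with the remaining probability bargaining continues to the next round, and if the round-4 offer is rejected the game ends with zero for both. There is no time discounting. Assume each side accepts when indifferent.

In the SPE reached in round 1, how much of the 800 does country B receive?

Round 4 (country B proposes): rejection yields 0 for country A; country B offers 0 and keeps 800.
Round 3 (country A proposes): rejecting gives country B an expected 0.65 × 800 = 520, so country A offers 520, keeping 280.
Round 2 (country B proposes): rejecting gives country A an expected 0.65 × 280 = 182; country B offers that and keeps 618.
Round 1 (country A proposes): rejecting gives country B an expected 0.65 × 618 = 401.7; country A offers that and keeps 398.3.

401.7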